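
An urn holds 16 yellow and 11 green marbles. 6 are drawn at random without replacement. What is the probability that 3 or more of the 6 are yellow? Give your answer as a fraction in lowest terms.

There are C(27,6) = 296010 ways to choose the 6.
Favorable selections (3 or more yellow): C(16,3)·C(11,3) + C(16,4)·C(11,2) + C(16,5)·C(11,1) + C(16,6)·C(11,0) = 92400 + 100100 + 48048 + 8008 = 248556.
Probability = 248556/296010 = 3766/4485.

3766/4485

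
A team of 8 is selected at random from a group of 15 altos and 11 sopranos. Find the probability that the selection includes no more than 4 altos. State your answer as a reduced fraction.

999/2185

There are C(26,8) = 1562275 ways to choose the 8.
Favorable selections (no more than 4 altos): C(15,0)·C(11,8) + C(15,1)·C(11,7) + C(15,2)·C(11,6) + C(15,3)·C(11,5) + C(15,4)·C(11,4) = 165 + 4950 + 48510 + 210210 + 450450 = 714285.
Probability = 714285/1562275 = 999/2185.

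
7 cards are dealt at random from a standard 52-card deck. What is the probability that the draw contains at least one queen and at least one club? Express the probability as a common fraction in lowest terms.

53122231/133784560

There are C(52,7) = 133784560 possible draws.
By inclusion-exclusion on the complements, draws missing all queens or all clubs: C(48,7) + C(39,7) − C(36,7) = 73629072 + 15380937 − 8347680 = 80662329.
So draws with at least one of each: 133784560 − 80662329 = 53122231, probability 53122231/133784560.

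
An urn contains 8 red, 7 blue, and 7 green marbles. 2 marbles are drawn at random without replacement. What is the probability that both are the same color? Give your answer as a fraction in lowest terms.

There are C(22,2) = 231 ways to draw 2 marbles.
All same color: C(8,2) + C(7,2) + C(7,2) = 28 + 21 + 21 = 70.
Probability = 70/231 = 10/33.

10/33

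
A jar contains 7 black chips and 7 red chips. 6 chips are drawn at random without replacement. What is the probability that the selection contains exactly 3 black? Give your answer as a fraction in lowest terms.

175/429

Total number of selections: C(14,6) = 3003.
Selections with exactly 3 black: choose 3 of the 7 black and 3 of the 7 red, C(7,3)·C(7,3) = 35·35 = 1225.
Probability = 1225/3003 = 175/429.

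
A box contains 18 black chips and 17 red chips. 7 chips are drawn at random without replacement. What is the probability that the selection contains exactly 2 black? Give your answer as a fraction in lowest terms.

Total number of selections: C(35,7) = 6724520.
Selections with exactly 2 black: choose 2 of the 18 black and 5 of the 17 red, C(18,2)·C(17,5) = 153·6188 = 946764.
Probability = 946764/6724520 = 13923/98890.

13923/98890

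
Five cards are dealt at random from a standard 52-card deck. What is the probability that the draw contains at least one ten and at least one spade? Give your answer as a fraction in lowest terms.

There are C(52,5) = 2598960 possible draws.
By inclusion-exclusion on the complements, draws missing all tens or all spades: C(48,5) + C(39,5) − C(36,5) = 1712304 + 575757 − 376992 = 1911069.
So draws with at least one of each: 2598960 − 1911069 = 687891, probability 687891/2598960 = 229297/866320.

229297/866320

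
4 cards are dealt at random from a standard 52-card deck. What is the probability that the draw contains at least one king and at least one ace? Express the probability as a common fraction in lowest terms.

There are C(52,4) = 270725 possible draws.
By inclusion-exclusion on the complements, draws missing all kings or all aces: C(48,4) + C(48,4) − C(44,4) = 194580 + 194580 − 135751 = 253409.
So draws with at least one of each: 270725 − 253409 = 17316, probability 17316/270725 = 1332/20825.

1332/20825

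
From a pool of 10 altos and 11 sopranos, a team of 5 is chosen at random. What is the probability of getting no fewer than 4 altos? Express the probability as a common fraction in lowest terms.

122/969

Total selections: C(21,5) = 20349.
Favorable selections (no fewer than 4 altos): C(10,4)·C(11,1) + C(10,5)·C(11,0) = 2310 + 252 = 2562.
Probability = 2562/20349 = 122/969.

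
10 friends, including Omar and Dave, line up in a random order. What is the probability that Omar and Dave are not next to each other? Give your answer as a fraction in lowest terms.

4/5

There are 10! = 3628800 arrangements.
Arrangements with Omar and Dave adjacent: 2·9! = 725760.
So not adjacent: 3628800 − 725760 = 2903040, probability 2903040/3628800 = 4/5.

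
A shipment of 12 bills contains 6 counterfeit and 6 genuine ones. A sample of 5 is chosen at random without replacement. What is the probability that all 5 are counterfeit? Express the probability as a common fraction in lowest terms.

There are C(12,5) = 792 possible selections.
Selections with all counterfeit: C(6,5) = 6.
Probability = 6/792 = 1/132.

1/132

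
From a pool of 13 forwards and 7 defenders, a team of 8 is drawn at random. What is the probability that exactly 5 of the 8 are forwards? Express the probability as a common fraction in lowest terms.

231/646

The sample space is all 8-subsets of the 20: C(20,8) = 125970.
Selections with exactly 5 forwards: choose 5 of the 13 forwards and 3 of the 7 defenders, C(13,5)·C(7,3) = 1287·35 = 45045.
Probability = 45045/125970 = 231/646.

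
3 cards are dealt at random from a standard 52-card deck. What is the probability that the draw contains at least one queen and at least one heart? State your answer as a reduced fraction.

There are C(52,3) = 22100 possible draws.
By inclusion-exclusion on the complements, draws missing all queens or all hearts: C(48,3) + C(39,3) − C(36,3) = 17296 + 9139 − 7140 = 19295.
So draws with at least one of each: 22100 − 19295 = 2805, probability 2805/22100 = 33/260.

33/260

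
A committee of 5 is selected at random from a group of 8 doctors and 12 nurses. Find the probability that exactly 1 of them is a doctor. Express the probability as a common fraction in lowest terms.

There are C(20,5) = 15504 ways to choose 5 from 20.
Selections with exactly 1 doctor: choose 1 of the 8 doctors and 4 of the 12 nurses, C(8,1)·C(12,4) = 8·495 = 3960.
Probability = 3960/15504 = 165/646.

165/646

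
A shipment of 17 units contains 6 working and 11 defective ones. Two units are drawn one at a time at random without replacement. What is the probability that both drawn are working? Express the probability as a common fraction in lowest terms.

15/136

Multiply the conditional probabilities at each draw: 6/17 · 5/16 = 30/272 = 15/136.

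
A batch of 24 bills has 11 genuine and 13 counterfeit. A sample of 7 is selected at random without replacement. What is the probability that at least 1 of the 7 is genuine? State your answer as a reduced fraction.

Total selections: C(24,7) = 346104.
Favorable selections (at least 1 genuine): C(11,1)·C(13,6) + C(11,2)·C(13,5) + C(11,3)·C(13,4) + C(11,4)·C(13,3) + C(11,5)·C(13,2) + C(11,6)·C(13,1) + C(11,7)·C(13,0) = 18876 + 70785 + 117975 + 94380 + 36036 + 6006 + 330 = 344388.
Probability = 344388/346104 = 2609/2622.

2609/2622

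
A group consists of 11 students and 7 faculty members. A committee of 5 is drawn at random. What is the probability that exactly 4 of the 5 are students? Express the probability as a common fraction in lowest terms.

Total number of selections: C(18,5) = 8568.
Selections with exactly 4 students: choose 4 of the 11 students and 1 of the 7 faculty members, C(11,4)·C(7,1) = 330·7 = 2310.
Probability = 2310/8568 = 55/204.

55/204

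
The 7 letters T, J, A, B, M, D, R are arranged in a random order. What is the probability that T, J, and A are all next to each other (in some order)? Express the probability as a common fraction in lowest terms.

There are 7! = 5040 arrangements.
Treat the three as one block: 5! placements × 3! orders within the block = 120·6 = 720.
Probability = 720/5040 = 1/7.

1/7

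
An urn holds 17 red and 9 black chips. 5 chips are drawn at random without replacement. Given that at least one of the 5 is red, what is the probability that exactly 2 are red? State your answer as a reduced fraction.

336/1931

Work in counts. Selections with at least one red: C(26,5) − C(9,5) = 65780 − 126 = 65654.
Of those, selections where exactly 2 are red: C(17,2)·C(9,3) = 136·84 = 11424.
Conditional probability = 11424/65654 = 336/1931.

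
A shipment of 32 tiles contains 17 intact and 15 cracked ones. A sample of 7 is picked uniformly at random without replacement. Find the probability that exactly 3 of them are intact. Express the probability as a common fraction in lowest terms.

2975/10788

Total number of selections: C(32,7) = 3365856.
Selections with exactly 3 intact: choose 3 of the 17 intact and 4 of the 15 cracked, C(17,3)·C(15,4) = 680·1365 = 928200.
Probability = 928200/3365856 = 2975/10788.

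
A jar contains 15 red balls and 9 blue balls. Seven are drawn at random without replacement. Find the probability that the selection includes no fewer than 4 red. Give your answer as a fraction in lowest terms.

There are C(24,7) = 346104 ways to choose the 7.
Favorable selections (no fewer than 4 red): C(15,4)·C(9,3) + C(15,5)·C(9,2) + C(15,6)·C(9,1) + C(15,7)·C(9,0) = 114660 + 108108 + 45045 + 6435 = 274248.
Probability = 274248/346104 = 3809/4807.

3809/4807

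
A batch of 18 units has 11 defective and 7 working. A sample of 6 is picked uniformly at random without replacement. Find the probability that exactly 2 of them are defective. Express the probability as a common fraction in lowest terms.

275/2652

The sample space is all 6-subsets of the 18: C(18,6) = 18564.
Selections with exactly 2 defective: choose 2 of the 11 defective and 4 of the 7 working, C(11,2)·C(7,4) = 55·35 = 1925.
Probability = 1925/18564 = 275/2652.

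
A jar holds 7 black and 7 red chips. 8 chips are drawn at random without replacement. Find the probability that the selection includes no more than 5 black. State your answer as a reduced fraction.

There are C(14,8) = 3003 ways to choose the 8.
Count the complement (more than 5 black): C(7,6)·C(7,2) + C(7,7)·C(7,1) = 147 + 7 = 154.
Probability = 1 − 154/3003 = 2849/3003 = 37/39.

37/39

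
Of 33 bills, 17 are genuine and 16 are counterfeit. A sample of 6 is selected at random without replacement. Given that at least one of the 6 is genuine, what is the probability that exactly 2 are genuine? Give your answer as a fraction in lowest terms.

52/231

Work in counts. Selections with at least one genuine: C(33,6) − C(16,6) = 1107568 − 8008 = 1099560.
Of those, selections where exactly 2 are genuine: C(17,2)·C(16,4) = 136·1820 = 247520.
Conditional probability = 247520/1099560 = 52/231.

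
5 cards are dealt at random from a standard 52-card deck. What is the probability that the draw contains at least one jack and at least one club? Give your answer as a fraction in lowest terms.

There are C(52,5) = 2598960 possible draws.
By inclusion-exclusion on the complements, draws missing all jacks or all clubs: C(48,5) + C(39,5) − C(36,5) = 1712304 + 575757 − 376992 = 1911069.
So draws with at least one of each: 2598960 − 1911069 = 687891, probability 687891/2598960 = 229297/866320.

229297/866320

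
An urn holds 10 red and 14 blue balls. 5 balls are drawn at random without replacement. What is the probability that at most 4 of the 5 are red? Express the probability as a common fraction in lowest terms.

503/506

Total selections: C(24,5) = 42504.
The complement is exactly 5 red: C(10,5)·C(14,0) = 252.
Probability = 1 − 252/42504 = 42252/42504 = 503/506.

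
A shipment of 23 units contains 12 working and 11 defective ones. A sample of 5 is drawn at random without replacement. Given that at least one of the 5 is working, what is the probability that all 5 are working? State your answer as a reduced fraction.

72/3017

Work in counts. Selections with at least one working: C(23,5) − C(11,5) = 33649 − 462 = 33187.
Of those, selections where all 5 are working: C(12,5) = 792.
Conditional probability = 792/33187 = 72/3017.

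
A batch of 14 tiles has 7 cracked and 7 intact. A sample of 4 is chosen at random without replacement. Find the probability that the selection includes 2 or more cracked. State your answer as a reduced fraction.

There are C(14,4) = 1001 ways to choose the 4.
Count the complement (fewer than 2 cracked): C(7,0)·C(7,4) + C(7,1)·C(7,3) = 35 + 245 = 280.
Probability = 1 − 280/1001 = 721/1001 = 103/143.

103/143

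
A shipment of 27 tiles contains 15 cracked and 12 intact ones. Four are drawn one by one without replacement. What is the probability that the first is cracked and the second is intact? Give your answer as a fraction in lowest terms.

Multiply the conditional probabilities at each draw: 15/27 · 12/26 = 180/702 = 10/39.

10/39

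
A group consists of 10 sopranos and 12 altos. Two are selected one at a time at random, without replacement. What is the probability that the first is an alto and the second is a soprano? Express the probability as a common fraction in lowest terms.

20/77

Multiply the conditional probabilities at each draw: 12/22 · 10/21 = 120/462 = 20/77.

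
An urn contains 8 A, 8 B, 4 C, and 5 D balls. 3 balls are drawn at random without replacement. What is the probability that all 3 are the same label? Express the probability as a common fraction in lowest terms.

There are C(25,3) = 2300 ways to draw 3 balls.
All same label: C(8,3) + C(8,3) + C(4,3) + C(5,3) = 56 + 56 + 4 + 10 = 126.
Probability = 126/2300 = 63/1150.

63/1150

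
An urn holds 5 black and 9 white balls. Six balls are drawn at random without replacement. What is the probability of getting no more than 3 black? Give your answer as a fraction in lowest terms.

134/143

There are C(14,6) = 3003 ways to choose the 6.
Count the complement (more than 3 black): C(5,4)·C(9,2) + C(5,5)·C(9,1) = 180 + 9 = 189.
Probability = 1 − 189/3003 = 2814/3003 = 134/143.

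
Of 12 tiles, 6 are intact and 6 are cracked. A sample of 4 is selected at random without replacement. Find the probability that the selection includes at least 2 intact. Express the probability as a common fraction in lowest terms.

8/11

Total selections: C(12,4) = 495.
Count the complement (fewer than 2 intact): C(6,0)·C(6,4) + C(6,1)·C(6,3) = 15 + 120 = 135.
Probability = 1 − 135/495 = 360/495 = 8/11.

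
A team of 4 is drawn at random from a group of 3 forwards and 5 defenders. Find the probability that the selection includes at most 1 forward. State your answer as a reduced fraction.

1/2

Total selections: C(8,4) = 70.
Favorable selections (at most 1 forward): C(3,0)·C(5,4) + C(3,1)·C(5,3) = 5 + 30 = 35.
Probability = 35/70 = 1/2.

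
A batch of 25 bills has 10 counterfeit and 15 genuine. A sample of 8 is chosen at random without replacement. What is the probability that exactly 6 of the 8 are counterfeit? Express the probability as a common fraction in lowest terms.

98/4807

There are C(25,8) = 1081575 ways to choose 8 from 25.
Selections with exactly 6 counterfeit: choose 6 of the 10 counterfeit and 2 of the 15 genuine, C(10,6)·C(15,2) = 210·105 = 22050.
Probability = 22050/1081575 = 98/4807.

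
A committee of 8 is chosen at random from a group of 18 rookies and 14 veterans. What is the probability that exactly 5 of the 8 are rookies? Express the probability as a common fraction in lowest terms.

Total number of selections: C(32,8) = 10518300.
Selections with exactly 5 rookies: choose 5 of the 18 rookies and 3 of the 14 veterans, C(18,5)·C(14,3) = 8568·364 = 3118752.
Probability = 3118752/10518300 = 6664/22475.

6664/22475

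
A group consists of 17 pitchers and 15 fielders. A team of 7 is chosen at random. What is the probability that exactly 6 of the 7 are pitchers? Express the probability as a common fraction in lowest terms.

The sample space is all 7-subsets of the 32: C(32,7) = 3365856.
Selections with exactly 6 pitchers: choose 6 of the 17 pitchers and 1 of the 15 fielders, C(17,6)·C(15,1) = 12376·15 = 185640.
Probability = 185640/3365856 = 595/10788.

595/10788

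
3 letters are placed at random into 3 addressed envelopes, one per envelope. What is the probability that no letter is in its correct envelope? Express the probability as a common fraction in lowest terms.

There are 3! = 6 assignments.
By inclusion-exclusion, assignments with no fixed points: C(3,0)·3! − C(3,1)·2! + C(3,2)·1! − C(3,3)·0! = 2.
Probability = 2/6 = 1/3.

1/3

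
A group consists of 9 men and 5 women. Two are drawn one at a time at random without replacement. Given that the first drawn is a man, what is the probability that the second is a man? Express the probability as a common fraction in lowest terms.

After removing one man, 13 remain: 8 men and 5 women.
So the probability the next is a man is 8/13.

8/13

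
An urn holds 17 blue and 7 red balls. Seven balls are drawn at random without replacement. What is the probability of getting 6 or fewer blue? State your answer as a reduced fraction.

Total selections: C(24,7) = 346104.
The complement is exactly 7 blue: C(17,7)·C(7,0) = 19448.
Probability = 1 − 19448/346104 = 326656/346104 = 3712/3933.

3712/3933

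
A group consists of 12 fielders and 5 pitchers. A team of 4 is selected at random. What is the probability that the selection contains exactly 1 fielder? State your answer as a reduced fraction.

6/119

There are C(17,4) = 2380 ways to choose 4 from 17.
Selections with exactly 1 fielder: choose 1 of the 12 fielders and 3 of the 5 pitchers, C(12,1)·C(5,3) = 12·10 = 120.
Probability = 120/2380 = 6/119.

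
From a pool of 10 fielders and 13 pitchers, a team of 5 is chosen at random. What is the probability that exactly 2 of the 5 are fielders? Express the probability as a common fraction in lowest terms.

There are C(23,5) = 33649 ways to choose 5 from 23.
Selections with exactly 2 fielders: choose 2 of the 10 fielders and 3 of the 13 pitchers, C(10,2)·C(13,3) = 45·286 = 12870.
Probability = 12870/33649 = 1170/3059.

1170/3059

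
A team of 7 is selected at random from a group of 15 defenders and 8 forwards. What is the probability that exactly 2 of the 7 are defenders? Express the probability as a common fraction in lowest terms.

1960/81719

There are C(23,7) = 245157 ways to choose 7 from 23.
Selections with exactly 2 defenders: choose 2 of the 15 defenders and 5 of the 8 forwards, C(15,2)·C(8,5) = 105·56 = 5880.
Probability = 5880/245157 = 1960/81719.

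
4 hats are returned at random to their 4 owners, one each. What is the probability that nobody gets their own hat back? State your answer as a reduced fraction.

3/8

There are 4! = 24 assignments.
By inclusion-exclusion, assignments with no fixed points: C(4,0)·4! − C(4,1)·3! + C(4,2)·2! − C(4,3)·1! + C(4,4)·0! = 9.
Probability = 9/24 = 3/8.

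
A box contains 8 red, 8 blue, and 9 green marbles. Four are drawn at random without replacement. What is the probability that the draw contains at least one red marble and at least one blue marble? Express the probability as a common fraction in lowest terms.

There are C(25,4) = 12650 possible draws.
By inclusion-exclusion on the complements, draws missing all red or all blue: C(17,4) + C(17,4) − C(9,4) = 2380 + 2380 − 126 = 4634.
So draws with at least one of each: 12650 − 4634 = 8016, probability 8016/12650 = 4008/6325.

4008/6325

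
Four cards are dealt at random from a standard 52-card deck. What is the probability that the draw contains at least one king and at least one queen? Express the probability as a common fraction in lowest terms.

1332/20825

There are C(52,4) = 270725 possible draws.
By inclusion-exclusion on the complements, draws missing all kings or all queens: C(48,4) + C(48,4) − C(44,4) = 194580 + 194580 − 135751 = 253409.
So draws with at least one of each: 270725 − 253409 = 17316, probability 17316/270725 = 1332/20825.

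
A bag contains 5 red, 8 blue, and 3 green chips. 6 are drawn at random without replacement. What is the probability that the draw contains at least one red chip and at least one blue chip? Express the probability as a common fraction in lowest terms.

There are C(16,6) = 8008 possible draws.
By inclusion-exclusion on the complements, draws missing all red or all blue: C(11,6) + C(8,6) − C(3,6) = 462 + 28 − 0 = 490.
So draws with at least one of each: 8008 − 490 = 7518, probability 7518/8008 = 537/572.

537/572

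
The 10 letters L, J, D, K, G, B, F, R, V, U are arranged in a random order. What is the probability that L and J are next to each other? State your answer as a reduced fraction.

There are 10! = 3628800 arrangements.
Treat L and J as a block: 9! arrangements of the blocks × 2 orders within the block = 2·362880 = 725760.
Probability = 725760/3628800 = 1/5.

1/5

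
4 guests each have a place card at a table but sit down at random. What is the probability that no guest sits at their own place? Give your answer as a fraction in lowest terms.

3/8

There are 4! = 24 seatings.
By inclusion-exclusion, seatings with no fixed points: C(4,0)·4! − C(4,1)·3! + C(4,2)·2! − C(4,3)·1! + C(4,4)·0! = 9.
Probability = 9/24 = 3/8.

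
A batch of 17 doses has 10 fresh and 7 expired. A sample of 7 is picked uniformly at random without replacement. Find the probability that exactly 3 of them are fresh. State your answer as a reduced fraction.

Total number of selections: C(17,7) = 19448.
Selections with exactly 3 fresh: choose 3 of the 10 fresh and 4 of the 7 expired, C(10,3)·C(7,4) = 120·35 = 4200.
Probability = 4200/19448 = 525/2431.

525/2431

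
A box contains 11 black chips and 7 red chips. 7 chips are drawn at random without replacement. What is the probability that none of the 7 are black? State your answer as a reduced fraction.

1/31824

There are C(18,7) = 31824 possible selections.
Selections with no black (all red): C(7,7) = 1.
Probability = 1/31824.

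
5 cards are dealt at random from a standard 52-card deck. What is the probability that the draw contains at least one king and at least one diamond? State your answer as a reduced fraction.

229297/866320

There are C(52,5) = 2598960 possible draws.
By inclusion-exclusion on the complements, draws missing all kings or all diamonds: C(48,5) + C(39,5) − C(36,5) = 1712304 + 575757 − 376992 = 1911069.
So draws with at least one of each: 2598960 − 1911069 = 687891, probability 687891/2598960 = 229297/866320.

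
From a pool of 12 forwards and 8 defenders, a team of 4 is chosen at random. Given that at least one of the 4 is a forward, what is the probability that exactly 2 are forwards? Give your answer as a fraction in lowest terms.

1848/4775

Work in counts. Selections with at least one forward: C(20,4) − C(8,4) = 4845 − 70 = 4775.
Of those, selections where exactly 2 are forwards: C(12,2)·C(8,2) = 66·28 = 1848.
Conditional probability = 1848/4775.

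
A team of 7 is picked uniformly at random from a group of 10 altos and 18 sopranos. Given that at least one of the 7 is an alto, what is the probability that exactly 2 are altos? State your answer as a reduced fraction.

5355/16003

Work in counts. Selections with at least one alto: C(28,7) − C(18,7) = 1184040 − 31824 = 1152216.
Of those, selections where exactly 2 are altos: C(10,2)·C(18,5) = 45·8568 = 385560.
Conditional probability = 385560/1152216 = 5355/16003.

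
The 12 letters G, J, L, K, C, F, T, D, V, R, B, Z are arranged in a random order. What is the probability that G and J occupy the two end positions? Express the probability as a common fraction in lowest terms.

There are 12! = 479001600 arrangements.
Place G and J at the ends in 2 ways, arrange the remaining 10 in 10! = 3628800 ways: 2·3628800 = 7257600.
Probability = 7257600/479001600 = 1/66.

1/66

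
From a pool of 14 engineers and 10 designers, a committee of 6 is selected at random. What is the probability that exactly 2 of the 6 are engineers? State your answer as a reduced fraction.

1365/9614

Total number of selections: C(24,6) = 134596.
Selections with exactly 2 engineers: choose 2 of the 14 engineers and 4 of the 10 designers, C(14,2)·C(10,4) = 91·210 = 19110.
Probability = 19110/134596 = 1365/9614.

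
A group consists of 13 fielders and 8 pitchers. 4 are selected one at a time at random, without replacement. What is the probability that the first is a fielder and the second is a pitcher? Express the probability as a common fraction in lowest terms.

Multiply the conditional probabilities at each draw: 13/21 · 8/20 = 104/420 = 26/105.

26/105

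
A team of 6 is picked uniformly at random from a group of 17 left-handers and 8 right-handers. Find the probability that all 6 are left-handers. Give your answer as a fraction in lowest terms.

There are C(25,6) = 177100 possible selections.
Selections with all left-handers: C(17,6) = 12376.
Probability = 12376/177100 = 442/6325.

442/6325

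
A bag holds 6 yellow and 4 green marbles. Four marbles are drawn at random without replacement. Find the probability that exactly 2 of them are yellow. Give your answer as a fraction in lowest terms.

There are C(10,4) = 210 ways to choose 4 from 10.
Selections with exactly 2 yellow: choose 2 of the 6 yellow and 2 of the 4 green, C(6,2)·C(4,2) = 15·6 = 90.
Probability = 90/210 = 3/7.

3/7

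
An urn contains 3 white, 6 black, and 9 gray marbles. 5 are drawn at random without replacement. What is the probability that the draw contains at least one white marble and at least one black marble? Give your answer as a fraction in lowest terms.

1633/2856

There are C(18,5) = 8568 possible draws.
By inclusion-exclusion on the complements, draws missing all white or all black: C(15,5) + C(12,5) − C(9,5) = 3003 + 792 − 126 = 3669.
So draws with at least one of each: 8568 − 3669 = 4899, probability 4899/8568 = 1633/2856.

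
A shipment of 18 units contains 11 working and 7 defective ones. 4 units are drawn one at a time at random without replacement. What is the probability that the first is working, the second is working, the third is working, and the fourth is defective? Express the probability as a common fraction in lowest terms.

77/816

Multiply the conditional probabilities at each draw: 11/18 · 10/17 · 9/16 · 7/15 = 6930/73440 = 77/816.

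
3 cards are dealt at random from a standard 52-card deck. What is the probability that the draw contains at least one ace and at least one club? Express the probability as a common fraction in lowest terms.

33/260

There are C(52,3) = 22100 possible draws.
By inclusion-exclusion on the complements, draws missing all aces or all clubs: C(48,3) + C(39,3) − C(36,3) = 17296 + 9139 − 7140 = 19295.
So draws with at least one of each: 22100 − 19295 = 2805, probability 2805/22100 = 33/260.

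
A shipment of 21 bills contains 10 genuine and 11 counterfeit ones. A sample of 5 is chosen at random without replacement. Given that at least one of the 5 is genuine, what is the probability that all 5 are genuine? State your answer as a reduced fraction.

Work in counts. Selections with at least one genuine: C(21,5) − C(11,5) = 20349 − 462 = 19887.
Of those, selections where all 5 are genuine: C(10,5) = 252.
Conditional probability = 252/19887 = 12/947.

12/947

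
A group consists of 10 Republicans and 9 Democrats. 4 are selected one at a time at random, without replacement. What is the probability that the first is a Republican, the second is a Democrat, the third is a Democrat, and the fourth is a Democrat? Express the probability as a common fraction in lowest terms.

35/646

Multiply the conditional probabilities at each draw: 10/19 · 9/18 · 8/17 · 7/16 = 5040/93024 = 35/646.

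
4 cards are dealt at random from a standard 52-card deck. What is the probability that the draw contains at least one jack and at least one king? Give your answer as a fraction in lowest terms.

1332/20825

There are C(52,4) = 270725 possible draws.
By inclusion-exclusion on the complements, draws missing all jacks or all kings: C(48,4) + C(48,4) − C(44,4) = 194580 + 194580 − 135751 = 253409.
So draws with at least one of each: 270725 − 253409 = 17316, probability 17316/270725 = 1332/20825.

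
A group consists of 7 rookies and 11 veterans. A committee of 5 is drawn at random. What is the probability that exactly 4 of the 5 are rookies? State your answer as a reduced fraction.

The sample space is all 5-subsets of the 18: C(18,5) = 8568.
Selections with exactly 4 rookies: choose 4 of the 7 rookies and 1 of the 11 veterans, C(7,4)·C(11,1) = 35·11 = 385.
Probability = 385/8568 = 55/1224.

55/1224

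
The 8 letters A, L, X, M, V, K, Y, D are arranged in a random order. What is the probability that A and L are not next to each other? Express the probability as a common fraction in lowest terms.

3/4

There are 8! = 40320 arrangements.
Arrangements with A and L adjacent: 2·7! = 10080.
So not adjacent: 40320 − 10080 = 30240, probability 30240/40320 = 3/4.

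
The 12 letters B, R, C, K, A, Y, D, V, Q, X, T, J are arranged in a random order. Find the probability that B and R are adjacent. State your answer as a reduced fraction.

There are 12! = 479001600 arrangements.
Treat B and R as a block: 11! arrangements of the blocks × 2 orders within the block = 2·39916800 = 79833600.
Probability = 79833600/479001600 = 1/6.

1/6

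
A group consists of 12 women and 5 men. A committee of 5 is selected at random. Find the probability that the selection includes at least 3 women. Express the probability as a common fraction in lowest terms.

Total selections: C(17,5) = 6188.
Favorable selections (at least 3 women): C(12,3)·C(5,2) + C(12,4)·C(5,1) + C(12,5)·C(5,0) = 2200 + 2475 + 792 = 5467.
Probability = 5467/6188 = 781/884.

781/884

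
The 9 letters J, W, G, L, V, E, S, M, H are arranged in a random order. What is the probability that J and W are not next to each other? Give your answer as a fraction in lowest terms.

7/9

There are 9! = 362880 arrangements.
Arrangements with J and W adjacent: 2·8! = 80640.
So not adjacent: 362880 − 80640 = 282240, probability 282240/362880 = 7/9.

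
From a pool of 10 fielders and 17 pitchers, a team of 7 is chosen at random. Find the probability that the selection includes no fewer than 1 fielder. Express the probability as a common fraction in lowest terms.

Total selections: C(27,7) = 888030.
The complement is all 7 are pitchers: C(17,7) = 19448.
Probability = 1 − 19448/888030 = 868582/888030 = 3037/3105.

3037/3105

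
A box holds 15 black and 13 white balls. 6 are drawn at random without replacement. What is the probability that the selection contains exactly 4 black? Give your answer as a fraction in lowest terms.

13/46

The sample space is all 6-subsets of the 28: C(28,6) = 376740.
Selections with exactly 4 black: choose 4 of the 15 black and 2 of the 13 white, C(15,4)·C(13,2) = 1365·78 = 106470.
Probability = 106470/376740 = 13/46.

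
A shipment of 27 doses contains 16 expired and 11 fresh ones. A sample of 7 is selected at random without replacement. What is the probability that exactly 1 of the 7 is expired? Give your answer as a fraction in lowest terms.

112/13455

Total number of selections: C(27,7) = 888030.
Selections with exactly 1 expired: choose 1 of the 16 expired and 6 of the 11 fresh, C(16,1)·C(11,6) = 16·462 = 7392.
Probability = 7392/888030 = 112/13455.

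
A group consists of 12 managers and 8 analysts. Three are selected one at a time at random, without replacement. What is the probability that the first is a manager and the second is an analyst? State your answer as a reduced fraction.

Multiply the conditional probabilities at each draw: 12/20 · 8/19 = 96/380 = 24/95.

24/95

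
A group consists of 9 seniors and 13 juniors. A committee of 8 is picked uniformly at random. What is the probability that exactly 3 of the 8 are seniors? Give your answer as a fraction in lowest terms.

546/1615

The sample space is all 8-subsets of the 22: C(22,8) = 319770.
Selections with exactly 3 seniors: choose 3 of the 9 seniors and 5 of the 13 juniors, C(9,3)·C(13,5) = 84·1287 = 108108.
Probability = 108108/319770 = 546/1615.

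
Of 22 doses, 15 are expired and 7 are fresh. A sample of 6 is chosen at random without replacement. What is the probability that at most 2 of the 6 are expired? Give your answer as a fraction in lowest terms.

571/10659

There are C(22,6) = 74613 ways to choose the 6.
Favorable selections (at most 2 expired): C(15,0)·C(7,6) + C(15,1)·C(7,5) + C(15,2)·C(7,4) = 7 + 315 + 3675 = 3997.
Probability = 3997/74613 = 571/10659.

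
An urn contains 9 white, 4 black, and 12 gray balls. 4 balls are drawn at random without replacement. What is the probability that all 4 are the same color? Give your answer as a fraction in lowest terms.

311/6325

There are C(25,4) = 12650 ways to draw 4 balls.
All same color: C(9,4) + C(4,4) + C(12,4) = 126 + 1 + 495 = 622.
Probability = 622/12650 = 311/6325.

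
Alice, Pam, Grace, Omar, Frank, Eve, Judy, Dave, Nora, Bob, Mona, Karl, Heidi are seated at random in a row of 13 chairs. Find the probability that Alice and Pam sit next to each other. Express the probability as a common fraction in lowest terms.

2/13

There are 13! = 6227020800 arrangements.
Treat Alice and Pam as a block: 12! arrangements of the blocks × 2 orders within the block = 2·479001600 = 958003200.
Probability = 958003200/6227020800 = 2/13.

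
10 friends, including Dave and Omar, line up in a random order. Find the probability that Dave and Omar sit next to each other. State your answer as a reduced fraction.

1/5

There are 10! = 3628800 arrangements.
Treat Dave and Omar as a block: 9! arrangements of the blocks × 2 orders within the block = 2·362880 = 725760.
Probability = 725760/3628800 = 1/5.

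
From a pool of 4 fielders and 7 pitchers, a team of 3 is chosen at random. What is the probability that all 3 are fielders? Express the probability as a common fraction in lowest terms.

4/165

There are C(11,3) = 165 possible selections.
Selections with all fielders: C(4,3) = 4.
Probability = 4/165.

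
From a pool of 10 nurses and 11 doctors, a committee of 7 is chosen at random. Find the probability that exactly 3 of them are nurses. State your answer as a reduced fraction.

110/323

Total number of selections: C(21,7) = 116280.
Selections with exactly 3 nurses: choose 3 of the 10 nurses and 4 of the 11 doctors, C(10,3)·C(11,4) = 120·330 = 39600.
Probability = 39600/116280 = 110/323.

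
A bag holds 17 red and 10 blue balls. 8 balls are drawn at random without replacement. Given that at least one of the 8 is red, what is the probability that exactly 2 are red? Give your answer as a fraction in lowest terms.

56/4353

Work in counts. Selections with at least one red: C(27,8) − C(10,8) = 2220075 − 45 = 2220030.
Of those, selections where exactly 2 are red: C(17,2)·C(10,6) = 136·210 = 28560.
Conditional probability = 28560/2220030 = 56/4353.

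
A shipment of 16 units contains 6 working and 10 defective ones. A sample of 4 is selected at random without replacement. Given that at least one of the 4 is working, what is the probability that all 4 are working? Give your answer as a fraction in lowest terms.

3/322

Work in counts. Selections with at least one working: C(16,4) − C(10,4) = 1820 − 210 = 1610.
Of those, selections where all 4 are working: C(6,4) = 15.
Conditional probability = 15/1610 = 3/322.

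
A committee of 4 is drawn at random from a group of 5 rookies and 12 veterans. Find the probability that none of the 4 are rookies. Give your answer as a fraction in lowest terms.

99/476

There are C(17,4) = 2380 possible selections.
Selections with no rookies (all veterans): C(12,4) = 495.
Probability = 495/2380 = 99/476.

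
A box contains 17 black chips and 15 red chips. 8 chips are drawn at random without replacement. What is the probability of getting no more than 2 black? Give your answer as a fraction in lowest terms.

6127/80910

There are C(32,8) = 10518300 ways to choose the 8.
Favorable selections (no more than 2 black): C(17,0)·C(15,8) + C(17,1)·C(15,7) + C(17,2)·C(15,6) = 6435 + 109395 + 680680 = 796510.
Probability = 796510/10518300 = 6127/80910.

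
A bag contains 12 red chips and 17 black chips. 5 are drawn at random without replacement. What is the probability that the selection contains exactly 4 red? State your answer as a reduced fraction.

The sample space is all 5-subsets of the 29: C(29,5) = 118755.
Selections with exactly 4 red: choose 4 of the 12 red and 1 of the 17 black, C(12,4)·C(17,1) = 495·17 = 8415.
Probability = 8415/118755 = 187/2639.

187/2639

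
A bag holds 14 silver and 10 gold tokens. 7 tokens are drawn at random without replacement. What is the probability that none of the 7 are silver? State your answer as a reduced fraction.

5/14421

There are C(24,7) = 346104 possible selections.
Selections with no silver (all gold): C(10,7) = 120.
Probability = 120/346104 = 5/14421.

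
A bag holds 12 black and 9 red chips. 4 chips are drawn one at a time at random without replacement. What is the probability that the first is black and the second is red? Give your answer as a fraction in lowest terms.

Multiply the conditional probabilities at each draw: 12/21 · 9/20 = 108/420 = 9/35.

9/35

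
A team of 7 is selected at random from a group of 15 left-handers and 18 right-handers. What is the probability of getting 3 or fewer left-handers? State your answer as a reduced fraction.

18071/29667

Total selections: C(33,7) = 4272048.
Favorable selections (3 or fewer left-handers): C(15,0)·C(18,7) + C(15,1)·C(18,6) + C(15,2)·C(18,5) + C(15,3)·C(18,4) = 31824 + 278460 + 899640 + 1392300 = 2602224.
Probability = 2602224/4272048 = 18071/29667.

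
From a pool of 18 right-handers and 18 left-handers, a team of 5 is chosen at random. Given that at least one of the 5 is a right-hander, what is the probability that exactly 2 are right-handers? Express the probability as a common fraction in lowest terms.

102/301

Work in counts. Selections with at least one right-hander: C(36,5) − C(18,5) = 376992 − 8568 = 368424.
Of those, selections where exactly 2 are right-handers: C(18,2)·C(18,3) = 153·816 = 124848.
Conditional probability = 124848/368424 = 102/301.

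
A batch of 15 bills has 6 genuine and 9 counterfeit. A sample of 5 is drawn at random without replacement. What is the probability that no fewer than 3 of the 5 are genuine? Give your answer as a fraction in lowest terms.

41/143

There are C(15,5) = 3003 ways to choose the 5.
Favorable selections (no fewer than 3 genuine): C(6,3)·C(9,2) + C(6,4)·C(9,1) + C(6,5)·C(9,0) = 720 + 135 + 6 = 861.
Probability = 861/3003 = 41/143.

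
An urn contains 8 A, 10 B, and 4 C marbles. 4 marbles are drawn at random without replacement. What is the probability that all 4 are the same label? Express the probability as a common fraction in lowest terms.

There are C(22,4) = 7315 ways to draw 4 marbles.
All same label: C(8,4) + C(10,4) + C(4,4) = 70 + 210 + 1 = 281.
Probability = 281/7315.

281/7315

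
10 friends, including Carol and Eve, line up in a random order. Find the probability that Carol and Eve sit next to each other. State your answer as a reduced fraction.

There are 10! = 3628800 arrangements.
Treat Carol and Eve as a block: 9! arrangements of the blocks × 2 orders within the block = 2·362880 = 725760.
Probability = 725760/3628800 = 1/5.

1/5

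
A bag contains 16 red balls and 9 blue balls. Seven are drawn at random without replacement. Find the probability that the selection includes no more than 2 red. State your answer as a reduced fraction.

Total selections: C(25,7) = 480700.
Favorable selections (no more than 2 red): C(16,0)·C(9,7) + C(16,1)·C(9,6) + C(16,2)·C(9,5) = 36 + 1344 + 15120 = 16500.
Probability = 16500/480700 = 15/437.

15/437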